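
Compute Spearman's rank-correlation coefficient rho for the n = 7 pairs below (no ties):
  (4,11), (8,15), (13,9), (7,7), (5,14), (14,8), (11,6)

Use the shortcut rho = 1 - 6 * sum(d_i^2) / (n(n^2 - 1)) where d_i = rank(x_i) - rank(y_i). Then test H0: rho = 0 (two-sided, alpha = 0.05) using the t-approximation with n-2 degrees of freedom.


Step 1: Rank x and y separately (midranks; no ties here).
rank(x): 4->1, 8->4, 13->6, 7->3, 5->2, 14->7, 11->5
rank(y): 11->5, 15->7, 9->4, 7->2, 14->6, 8->3, 6->1
Step 2: d_i = R_x(i) - R_y(i); compute d_i^2.
  (1-5)^2=16, (4-7)^2=9, (6-4)^2=4, (3-2)^2=1, (2-6)^2=16, (7-3)^2=16, (5-1)^2=16
sum(d^2) = 78.
Step 3: rho = 1 - 6*78 / (7*(7^2 - 1)) = 1 - 468/336 = -0.392857.
Step 4: Under H0, t = rho * sqrt((n-2)/(1-rho^2)) = -0.9553 ~ t(5).
Step 5: Two-sided p-value from the t-distribution with 5 df = 0.383317.
Step 6: alpha = 0.05. fail to reject H0.

rho = -0.3929, p = 0.383317, fail to reject H0 at alpha = 0.05.


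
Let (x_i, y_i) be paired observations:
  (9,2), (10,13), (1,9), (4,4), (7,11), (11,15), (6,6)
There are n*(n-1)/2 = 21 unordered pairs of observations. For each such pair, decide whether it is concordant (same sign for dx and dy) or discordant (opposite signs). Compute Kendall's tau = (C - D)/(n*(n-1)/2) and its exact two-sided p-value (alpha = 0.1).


Step 1: Enumerate the 21 unordered pairs (i,j) with i<j and classify each by sign(x_j-x_i) * sign(y_j-y_i).
  (1,2):dx=+1,dy=+11->C; (1,3):dx=-8,dy=+7->D; (1,4):dx=-5,dy=+2->D; (1,5):dx=-2,dy=+9->D
  (1,6):dx=+2,dy=+13->C; (1,7):dx=-3,dy=+4->D; (2,3):dx=-9,dy=-4->C; (2,4):dx=-6,dy=-9->C
  (2,5):dx=-3,dy=-2->C; (2,6):dx=+1,dy=+2->C; (2,7):dx=-4,dy=-7->C; (3,4):dx=+3,dy=-5->D
  (3,5):dx=+6,dy=+2->C; (3,6):dx=+10,dy=+6->C; (3,7):dx=+5,dy=-3->D; (4,5):dx=+3,dy=+7->C
  (4,6):dx=+7,dy=+11->C; (4,7):dx=+2,dy=+2->C; (5,6):dx=+4,dy=+4->C; (5,7):dx=-1,dy=-5->C
  (6,7):dx=-5,dy=-9->C
Step 2: C = 15, D = 6, total pairs = 21.
Step 3: tau = (C - D)/(n(n-1)/2) = (15 - 6)/21 = 0.428571.
Step 4: Exact two-sided p-value (enumerate n! = 5040 permutations of y under H0): p = 0.238889.
Step 5: alpha = 0.1. fail to reject H0.

tau_b = 0.4286 (C=15, D=6), p = 0.238889, fail to reject H0.


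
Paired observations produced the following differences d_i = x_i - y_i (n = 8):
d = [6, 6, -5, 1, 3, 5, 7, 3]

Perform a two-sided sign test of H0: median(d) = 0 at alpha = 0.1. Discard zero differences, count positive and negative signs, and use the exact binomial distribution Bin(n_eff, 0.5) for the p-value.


Step 1: Discard zero differences. Original n = 8; n_eff = number of nonzero differences = 8.
Nonzero differences (with sign): +6, +6, -5, +1, +3, +5, +7, +3
Step 2: Count signs: positive = 7, negative = 1.
Step 3: Under H0: P(positive) = 0.5, so the number of positives S ~ Bin(8, 0.5).
Step 4: Two-sided exact p-value = sum of Bin(8,0.5) probabilities at or below the observed probability = 0.070312.
Step 5: alpha = 0.1. reject H0.

n_eff = 8, pos = 7, neg = 1, p = 0.070312, reject H0.


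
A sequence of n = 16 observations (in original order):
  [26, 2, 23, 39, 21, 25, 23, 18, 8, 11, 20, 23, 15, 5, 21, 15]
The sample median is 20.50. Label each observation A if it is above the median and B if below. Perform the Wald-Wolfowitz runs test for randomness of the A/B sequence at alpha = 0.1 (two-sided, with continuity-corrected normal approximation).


Step 1: Compute median = 20.50; label A = above, B = below.
Labels in order: ABAAAAABBBBABBAB  (n_A = 8, n_B = 8)
Step 2: Count runs R = 8.
Step 3: Under H0 (random ordering), E[R] = 2*n_A*n_B/(n_A+n_B) + 1 = 2*8*8/16 + 1 = 9.0000.
        Var[R] = 2*n_A*n_B*(2*n_A*n_B - n_A - n_B) / ((n_A+n_B)^2 * (n_A+n_B-1)) = 14336/3840 = 3.7333.
        SD[R] = 1.9322.
Step 4: Continuity-corrected z = (R + 0.5 - E[R]) / SD[R] = (8 + 0.5 - 9.0000) / 1.9322 = -0.2588.
Step 5: Two-sided p-value via normal approximation = 2*(1 - Phi(|z|)) = 0.795809.
Step 6: alpha = 0.1. fail to reject H0.

R = 8, z = -0.2588, p = 0.795809, fail to reject H0.


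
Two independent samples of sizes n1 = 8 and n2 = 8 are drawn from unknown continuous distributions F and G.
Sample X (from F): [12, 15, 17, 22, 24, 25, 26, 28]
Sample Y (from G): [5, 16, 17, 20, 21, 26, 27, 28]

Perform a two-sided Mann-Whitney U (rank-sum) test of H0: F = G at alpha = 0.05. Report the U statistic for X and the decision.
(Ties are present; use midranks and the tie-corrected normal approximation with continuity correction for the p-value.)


Step 1: Combine and sort all 16 observations; assign midranks.
sorted (value, group): (5,Y), (12,X), (15,X), (16,Y), (17,X), (17,Y), (20,Y), (21,Y), (22,X), (24,X), (25,X), (26,X), (26,Y), (27,Y), (28,X), (28,Y)
ranks: 5->1, 12->2, 15->3, 16->4, 17->5.5, 17->5.5, 20->7, 21->8, 22->9, 24->10, 25->11, 26->12.5, 26->12.5, 27->14, 28->15.5, 28->15.5
Step 2: Rank sum for X: R1 = 2 + 3 + 5.5 + 9 + 10 + 11 + 12.5 + 15.5 = 68.5.
Step 3: U_X = R1 - n1(n1+1)/2 = 68.5 - 8*9/2 = 68.5 - 36 = 32.5.
       U_Y = n1*n2 - U_X = 64 - 32.5 = 31.5.
Step 4: Ties are present, so use the tie-corrected normal approximation (with continuity correction) for the p-value.
Step 5: p-value = 1.000000; compare to alpha = 0.05. fail to reject H0.

U_X = 32.5, p = 1.000000, fail to reject H0 at alpha = 0.05.


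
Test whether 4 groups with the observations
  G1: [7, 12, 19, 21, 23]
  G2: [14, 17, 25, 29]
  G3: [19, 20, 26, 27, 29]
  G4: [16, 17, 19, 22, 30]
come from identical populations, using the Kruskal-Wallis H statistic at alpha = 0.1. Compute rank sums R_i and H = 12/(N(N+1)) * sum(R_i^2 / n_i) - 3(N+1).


Step 1: Combine all N = 19 observations and assign midranks.
sorted (value, group, rank): (7,G1,1), (12,G1,2), (14,G2,3), (16,G4,4), (17,G2,5.5), (17,G4,5.5), (19,G1,8), (19,G3,8), (19,G4,8), (20,G3,10), (21,G1,11), (22,G4,12), (23,G1,13), (25,G2,14), (26,G3,15), (27,G3,16), (29,G2,17.5), (29,G3,17.5), (30,G4,19)
Step 2: Sum ranks within each group.
R_1 = 35 (n_1 = 5)
R_2 = 40 (n_2 = 4)
R_3 = 66.5 (n_3 = 5)
R_4 = 48.5 (n_4 = 5)
Step 3: H = 12/(N(N+1)) * sum(R_i^2/n_i) - 3(N+1)
     = 12/(19*20) * (35^2/5 + 40^2/4 + 66.5^2/5 + 48.5^2/5) - 3*20
     = 0.031579 * 1999.9 - 60
     = 3.154737.
Step 4: Ties present; correction factor C = 1 - 36/(19^3 - 19) = 0.994737. Corrected H = 3.154737 / 0.994737 = 3.171429.
Step 5: Under H0, H ~ chi^2(3); p-value = 0.365942.
Step 6: alpha = 0.1. fail to reject H0.

H = 3.1714, df = 3, p = 0.365942, fail to reject H0.


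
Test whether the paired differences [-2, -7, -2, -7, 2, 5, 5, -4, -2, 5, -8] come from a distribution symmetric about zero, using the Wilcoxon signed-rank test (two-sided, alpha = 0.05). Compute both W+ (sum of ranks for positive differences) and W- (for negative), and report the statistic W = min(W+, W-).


Step 1: Drop any zero differences (none here) and take |d_i|.
|d| = [2, 7, 2, 7, 2, 5, 5, 4, 2, 5, 8]
Step 2: Midrank |d_i| (ties get averaged ranks).
ranks: |2|->2.5, |7|->9.5, |2|->2.5, |7|->9.5, |2|->2.5, |5|->7, |5|->7, |4|->5, |2|->2.5, |5|->7, |8|->11
Step 3: Attach original signs; sum ranks with positive sign and with negative sign.
W+ = 2.5 + 7 + 7 + 7 = 23.5
W- = 2.5 + 9.5 + 2.5 + 9.5 + 5 + 2.5 + 11 = 42.5
(Check: W+ + W- = 66 should equal n(n+1)/2 = 66.)
Step 4: Test statistic W = min(W+, W-) = 23.5.
Step 5: Ties in |d|, so use the tie-corrected normal approximation.
        E[W] = n(n+1)/4 = 11*12/4 = 33.
        Tie groups: |d|=2 (t=4), |d|=5 (t=3), |d|=7 (t=2); sum(t^3 - t) = 90.
        Var[W] = n(n+1)(2n+1)/24 - sum(t^3-t)/48 = 3036/24 - 90/48 = 124.625.
        z = (W - E[W]) / sqrt(Var[W]) = (23.5 - 33) / 11.1636 = -0.8510.
        Two-sided p = 2*Phi(z) = 0.394779.
Step 6: alpha = 0.05. fail to reject H0.

W+ = 23.5, W- = 42.5, W = min = 23.5, p = 0.394779, fail to reject H0.


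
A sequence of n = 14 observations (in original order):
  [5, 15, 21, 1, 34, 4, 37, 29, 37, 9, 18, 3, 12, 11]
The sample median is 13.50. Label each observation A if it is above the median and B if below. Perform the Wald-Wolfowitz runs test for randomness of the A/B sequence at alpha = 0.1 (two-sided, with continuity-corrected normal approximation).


Step 1: Compute median = 13.50; label A = above, B = below.
Labels in order: BAABABAAABABBB  (n_A = 7, n_B = 7)
Step 2: Count runs R = 9.
Step 3: Under H0 (random ordering), E[R] = 2*n_A*n_B/(n_A+n_B) + 1 = 2*7*7/14 + 1 = 8.0000.
        Var[R] = 2*n_A*n_B*(2*n_A*n_B - n_A - n_B) / ((n_A+n_B)^2 * (n_A+n_B-1)) = 8232/2548 = 3.2308.
        SD[R] = 1.7974.
Step 4: Continuity-corrected z = (R - 0.5 - E[R]) / SD[R] = (9 - 0.5 - 8.0000) / 1.7974 = 0.2782.
Step 5: Two-sided p-value via normal approximation = 2*(1 - Phi(|z|)) = 0.780879.
Step 6: alpha = 0.1. fail to reject H0.

R = 9, z = 0.2782, p = 0.780879, fail to reject H0.


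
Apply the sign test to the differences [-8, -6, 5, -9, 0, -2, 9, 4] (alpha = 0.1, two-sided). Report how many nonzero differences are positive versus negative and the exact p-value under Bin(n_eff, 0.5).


Step 1: Discard zero differences. Original n = 8; n_eff = number of nonzero differences = 7.
Nonzero differences (with sign): -8, -6, +5, -9, -2, +9, +4
Step 2: Count signs: positive = 3, negative = 4.
Step 3: Under H0: P(positive) = 0.5, so the number of positives S ~ Bin(7, 0.5).
Step 4: Two-sided exact p-value = sum of Bin(7,0.5) probabilities at or below the observed probability = 1.000000.
Step 5: alpha = 0.1. fail to reject H0.

n_eff = 7, pos = 3, neg = 4, p = 1.000000, fail to reject H0.


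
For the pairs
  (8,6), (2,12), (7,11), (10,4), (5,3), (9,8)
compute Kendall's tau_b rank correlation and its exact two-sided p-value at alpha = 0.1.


Step 1: Enumerate the 15 unordered pairs (i,j) with i<j and classify each by sign(x_j-x_i) * sign(y_j-y_i).
  (1,2):dx=-6,dy=+6->D; (1,3):dx=-1,dy=+5->D; (1,4):dx=+2,dy=-2->D; (1,5):dx=-3,dy=-3->C
  (1,6):dx=+1,dy=+2->C; (2,3):dx=+5,dy=-1->D; (2,4):dx=+8,dy=-8->D; (2,5):dx=+3,dy=-9->D
  (2,6):dx=+7,dy=-4->D; (3,4):dx=+3,dy=-7->D; (3,5):dx=-2,dy=-8->C; (3,6):dx=+2,dy=-3->D
  (4,5):dx=-5,dy=-1->C; (4,6):dx=-1,dy=+4->D; (5,6):dx=+4,dy=+5->C
Step 2: C = 5, D = 10, total pairs = 15.
Step 3: tau = (C - D)/(n(n-1)/2) = (5 - 10)/15 = -0.333333.
Step 4: Exact two-sided p-value (enumerate n! = 720 permutations of y under H0): p = 0.469444.
Step 5: alpha = 0.1. fail to reject H0.

tau_b = -0.3333 (C=5, D=10), p = 0.469444, fail to reject H0.


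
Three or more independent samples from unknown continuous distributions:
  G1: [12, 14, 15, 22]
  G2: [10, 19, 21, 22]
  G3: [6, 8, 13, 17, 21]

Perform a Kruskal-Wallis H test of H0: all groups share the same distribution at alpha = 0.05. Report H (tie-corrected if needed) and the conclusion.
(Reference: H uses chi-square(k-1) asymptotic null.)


Step 1: Combine all N = 13 observations and assign midranks.
sorted (value, group, rank): (6,G3,1), (8,G3,2), (10,G2,3), (12,G1,4), (13,G3,5), (14,G1,6), (15,G1,7), (17,G3,8), (19,G2,9), (21,G2,10.5), (21,G3,10.5), (22,G1,12.5), (22,G2,12.5)
Step 2: Sum ranks within each group.
R_1 = 29.5 (n_1 = 4)
R_2 = 35 (n_2 = 4)
R_3 = 26.5 (n_3 = 5)
Step 3: H = 12/(N(N+1)) * sum(R_i^2/n_i) - 3(N+1)
     = 12/(13*14) * (29.5^2/4 + 35^2/4 + 26.5^2/5) - 3*14
     = 0.065934 * 664.263 - 42
     = 1.797527.
Step 4: Ties present; correction factor C = 1 - 12/(13^3 - 13) = 0.994505. Corrected H = 1.797527 / 0.994505 = 1.807459.
Step 5: Under H0, H ~ chi^2(2); p-value = 0.405056.
Step 6: alpha = 0.05. fail to reject H0.

H = 1.8075, df = 2, p = 0.405056, fail to reject H0.


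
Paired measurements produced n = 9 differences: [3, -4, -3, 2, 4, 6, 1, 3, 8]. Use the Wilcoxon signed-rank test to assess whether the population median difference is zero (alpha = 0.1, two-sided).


Step 1: Drop any zero differences (none here) and take |d_i|.
|d| = [3, 4, 3, 2, 4, 6, 1, 3, 8]
Step 2: Midrank |d_i| (ties get averaged ranks).
ranks: |3|->4, |4|->6.5, |3|->4, |2|->2, |4|->6.5, |6|->8, |1|->1, |3|->4, |8|->9
Step 3: Attach original signs; sum ranks with positive sign and with negative sign.
W+ = 4 + 2 + 6.5 + 8 + 1 + 4 + 9 = 34.5
W- = 6.5 + 4 = 10.5
(Check: W+ + W- = 45 should equal n(n+1)/2 = 45.)
Step 4: Test statistic W = min(W+, W-) = 10.5.
Step 5: Ties in |d|, so use the tie-corrected normal approximation.
        E[W] = n(n+1)/4 = 9*10/4 = 22.5.
        Tie groups: |d|=3 (t=3), |d|=4 (t=2); sum(t^3 - t) = 30.
        Var[W] = n(n+1)(2n+1)/24 - sum(t^3-t)/48 = 1710/24 - 30/48 = 70.625.
        z = (W - E[W]) / sqrt(Var[W]) = (10.5 - 22.5) / 8.4039 = -1.4279.
        Two-sided p = 2*Phi(z) = 0.153317.
Step 6: alpha = 0.1. fail to reject H0.

W+ = 34.5, W- = 10.5, W = min = 10.5, p = 0.153317, fail to reject H0.


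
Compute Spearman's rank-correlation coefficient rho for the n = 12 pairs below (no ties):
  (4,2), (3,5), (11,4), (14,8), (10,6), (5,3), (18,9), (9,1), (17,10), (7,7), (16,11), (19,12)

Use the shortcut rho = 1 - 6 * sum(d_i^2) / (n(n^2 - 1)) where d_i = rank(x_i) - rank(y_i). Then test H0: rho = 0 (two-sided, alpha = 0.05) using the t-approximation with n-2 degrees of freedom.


Step 1: Rank x and y separately (midranks; no ties here).
rank(x): 4->2, 3->1, 11->7, 14->8, 10->6, 5->3, 18->11, 9->5, 17->10, 7->4, 16->9, 19->12
rank(y): 2->2, 5->5, 4->4, 8->8, 6->6, 3->3, 9->9, 1->1, 10->10, 7->7, 11->11, 12->12
Step 2: d_i = R_x(i) - R_y(i); compute d_i^2.
  (2-2)^2=0, (1-5)^2=16, (7-4)^2=9, (8-8)^2=0, (6-6)^2=0, (3-3)^2=0, (11-9)^2=4, (5-1)^2=16, (10-10)^2=0, (4-7)^2=9, (9-11)^2=4, (12-12)^2=0
sum(d^2) = 58.
Step 3: rho = 1 - 6*58 / (12*(12^2 - 1)) = 1 - 348/1716 = 0.797203.
Step 4: Under H0, t = rho * sqrt((n-2)/(1-rho^2)) = 4.1758 ~ t(10).
Step 5: Two-sided p-value from the t-distribution with 10 df = 0.001900.
Step 6: alpha = 0.05. reject H0.

rho = 0.7972, p = 0.001900, reject H0 at alpha = 0.05.


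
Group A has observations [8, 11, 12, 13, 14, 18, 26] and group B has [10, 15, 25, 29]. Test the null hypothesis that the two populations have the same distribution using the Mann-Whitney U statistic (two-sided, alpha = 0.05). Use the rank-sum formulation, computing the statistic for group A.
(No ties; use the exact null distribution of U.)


Step 1: Combine and sort all 11 observations; assign midranks.
sorted (value, group): (8,X), (10,Y), (11,X), (12,X), (13,X), (14,X), (15,Y), (18,X), (25,Y), (26,X), (29,Y)
ranks: 8->1, 10->2, 11->3, 12->4, 13->5, 14->6, 15->7, 18->8, 25->9, 26->10, 29->11
Step 2: Rank sum for X: R1 = 1 + 3 + 4 + 5 + 6 + 8 + 10 = 37.
Step 3: U_X = R1 - n1(n1+1)/2 = 37 - 7*8/2 = 37 - 28 = 9.
       U_Y = n1*n2 - U_X = 28 - 9 = 19.
Step 4: No ties, so the exact null distribution of U (based on enumerating the C(11,7) = 330 equally likely rank assignments) gives the two-sided p-value.
Step 5: p-value = 0.412121; compare to alpha = 0.05. fail to reject H0.

U_X = 9, p = 0.412121, fail to reject H0 at alpha = 0.05.


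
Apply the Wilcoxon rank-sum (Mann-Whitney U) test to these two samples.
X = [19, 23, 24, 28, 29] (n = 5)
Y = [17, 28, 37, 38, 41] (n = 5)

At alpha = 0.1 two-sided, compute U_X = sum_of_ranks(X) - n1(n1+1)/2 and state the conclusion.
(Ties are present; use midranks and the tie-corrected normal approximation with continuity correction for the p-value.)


Step 1: Combine and sort all 10 observations; assign midranks.
sorted (value, group): (17,Y), (19,X), (23,X), (24,X), (28,X), (28,Y), (29,X), (37,Y), (38,Y), (41,Y)
ranks: 17->1, 19->2, 23->3, 24->4, 28->5.5, 28->5.5, 29->7, 37->8, 38->9, 41->10
Step 2: Rank sum for X: R1 = 2 + 3 + 4 + 5.5 + 7 = 21.5.
Step 3: U_X = R1 - n1(n1+1)/2 = 21.5 - 5*6/2 = 21.5 - 15 = 6.5.
       U_Y = n1*n2 - U_X = 25 - 6.5 = 18.5.
Step 4: Ties are present, so use the tie-corrected normal approximation (with continuity correction) for the p-value.
Step 5: p-value = 0.249153; compare to alpha = 0.1. fail to reject H0.

U_X = 6.5, p = 0.249153, fail to reject H0 at alpha = 0.1.


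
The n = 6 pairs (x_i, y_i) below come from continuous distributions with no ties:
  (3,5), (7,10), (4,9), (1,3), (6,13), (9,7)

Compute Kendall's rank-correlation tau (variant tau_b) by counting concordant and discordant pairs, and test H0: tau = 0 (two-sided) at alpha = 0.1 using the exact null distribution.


Step 1: Enumerate the 15 unordered pairs (i,j) with i<j and classify each by sign(x_j-x_i) * sign(y_j-y_i).
  (1,2):dx=+4,dy=+5->C; (1,3):dx=+1,dy=+4->C; (1,4):dx=-2,dy=-2->C; (1,5):dx=+3,dy=+8->C
  (1,6):dx=+6,dy=+2->C; (2,3):dx=-3,dy=-1->C; (2,4):dx=-6,dy=-7->C; (2,5):dx=-1,dy=+3->D
  (2,6):dx=+2,dy=-3->D; (3,4):dx=-3,dy=-6->C; (3,5):dx=+2,dy=+4->C; (3,6):dx=+5,dy=-2->D
  (4,5):dx=+5,dy=+10->C; (4,6):dx=+8,dy=+4->C; (5,6):dx=+3,dy=-6->D
Step 2: C = 11, D = 4, total pairs = 15.
Step 3: tau = (C - D)/(n(n-1)/2) = (11 - 4)/15 = 0.466667.
Step 4: Exact two-sided p-value (enumerate n! = 720 permutations of y under H0): p = 0.272222.
Step 5: alpha = 0.1. fail to reject H0.

tau_b = 0.4667 (C=11, D=4), p = 0.272222, fail to reject H0.


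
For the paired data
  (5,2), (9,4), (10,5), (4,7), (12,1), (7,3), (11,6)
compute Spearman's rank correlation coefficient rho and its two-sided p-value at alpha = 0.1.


Step 1: Rank x and y separately (midranks; no ties here).
rank(x): 5->2, 9->4, 10->5, 4->1, 12->7, 7->3, 11->6
rank(y): 2->2, 4->4, 5->5, 7->7, 1->1, 3->3, 6->6
Step 2: d_i = R_x(i) - R_y(i); compute d_i^2.
  (2-2)^2=0, (4-4)^2=0, (5-5)^2=0, (1-7)^2=36, (7-1)^2=36, (3-3)^2=0, (6-6)^2=0
sum(d^2) = 72.
Step 3: rho = 1 - 6*72 / (7*(7^2 - 1)) = 1 - 432/336 = -0.285714.
Step 4: Under H0, t = rho * sqrt((n-2)/(1-rho^2)) = -0.6667 ~ t(5).
Step 5: Two-sided p-value from the t-distribution with 5 df = 0.534509.
Step 6: alpha = 0.1. fail to reject H0.

rho = -0.2857, p = 0.534509, fail to reject H0 at alpha = 0.1.


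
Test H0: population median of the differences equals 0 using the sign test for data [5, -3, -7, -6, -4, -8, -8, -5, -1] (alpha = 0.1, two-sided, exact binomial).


Step 1: Discard zero differences. Original n = 9; n_eff = number of nonzero differences = 9.
Nonzero differences (with sign): +5, -3, -7, -6, -4, -8, -8, -5, -1
Step 2: Count signs: positive = 1, negative = 8.
Step 3: Under H0: P(positive) = 0.5, so the number of positives S ~ Bin(9, 0.5).
Step 4: Two-sided exact p-value = sum of Bin(9,0.5) probabilities at or below the observed probability = 0.039062.
Step 5: alpha = 0.1. reject H0.

n_eff = 9, pos = 1, neg = 8, p = 0.039062, reject H0.


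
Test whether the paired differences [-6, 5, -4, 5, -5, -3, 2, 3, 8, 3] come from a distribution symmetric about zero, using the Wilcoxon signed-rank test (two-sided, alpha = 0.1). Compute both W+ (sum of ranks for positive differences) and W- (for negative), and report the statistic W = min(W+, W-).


Step 1: Drop any zero differences (none here) and take |d_i|.
|d| = [6, 5, 4, 5, 5, 3, 2, 3, 8, 3]
Step 2: Midrank |d_i| (ties get averaged ranks).
ranks: |6|->9, |5|->7, |4|->5, |5|->7, |5|->7, |3|->3, |2|->1, |3|->3, |8|->10, |3|->3
Step 3: Attach original signs; sum ranks with positive sign and with negative sign.
W+ = 7 + 7 + 1 + 3 + 10 + 3 = 31
W- = 9 + 5 + 7 + 3 = 24
(Check: W+ + W- = 55 should equal n(n+1)/2 = 55.)
Step 4: Test statistic W = min(W+, W-) = 24.
Step 5: Ties in |d|, so use the tie-corrected normal approximation.
        E[W] = n(n+1)/4 = 10*11/4 = 27.5.
        Tie groups: |d|=3 (t=3), |d|=5 (t=3); sum(t^3 - t) = 48.
        Var[W] = n(n+1)(2n+1)/24 - sum(t^3-t)/48 = 2310/24 - 48/48 = 95.25.
        z = (W - E[W]) / sqrt(Var[W]) = (24 - 27.5) / 9.7596 = -0.3586.
        Two-sided p = 2*Phi(z) = 0.719879.
Step 6: alpha = 0.1. fail to reject H0.

W+ = 31, W- = 24, W = min = 24, p = 0.719879, fail to reject H0.


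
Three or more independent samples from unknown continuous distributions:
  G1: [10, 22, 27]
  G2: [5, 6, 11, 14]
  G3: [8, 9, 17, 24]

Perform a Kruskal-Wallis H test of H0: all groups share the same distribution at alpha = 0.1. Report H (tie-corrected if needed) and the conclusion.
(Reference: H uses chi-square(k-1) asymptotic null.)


Step 1: Combine all N = 11 observations and assign midranks.
sorted (value, group, rank): (5,G2,1), (6,G2,2), (8,G3,3), (9,G3,4), (10,G1,5), (11,G2,6), (14,G2,7), (17,G3,8), (22,G1,9), (24,G3,10), (27,G1,11)
Step 2: Sum ranks within each group.
R_1 = 25 (n_1 = 3)
R_2 = 16 (n_2 = 4)
R_3 = 25 (n_3 = 4)
Step 3: H = 12/(N(N+1)) * sum(R_i^2/n_i) - 3(N+1)
     = 12/(11*12) * (25^2/3 + 16^2/4 + 25^2/4) - 3*12
     = 0.090909 * 428.583 - 36
     = 2.962121.
Step 4: No ties, so H is used without correction.
Step 5: Under H0, H ~ chi^2(2); p-value = 0.227396.
Step 6: alpha = 0.1. fail to reject H0.

H = 2.9621, df = 2, p = 0.227396, fail to reject H0.


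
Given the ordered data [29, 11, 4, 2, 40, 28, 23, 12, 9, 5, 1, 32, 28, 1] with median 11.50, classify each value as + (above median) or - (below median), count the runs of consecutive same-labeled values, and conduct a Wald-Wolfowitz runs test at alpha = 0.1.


Step 1: Compute median = 11.50; label A = above, B = below.
Labels in order: ABBBAAAABBBAAB  (n_A = 7, n_B = 7)
Step 2: Count runs R = 6.
Step 3: Under H0 (random ordering), E[R] = 2*n_A*n_B/(n_A+n_B) + 1 = 2*7*7/14 + 1 = 8.0000.
        Var[R] = 2*n_A*n_B*(2*n_A*n_B - n_A - n_B) / ((n_A+n_B)^2 * (n_A+n_B-1)) = 8232/2548 = 3.2308.
        SD[R] = 1.7974.
Step 4: Continuity-corrected z = (R + 0.5 - E[R]) / SD[R] = (6 + 0.5 - 8.0000) / 1.7974 = -0.8345.
Step 5: Two-sided p-value via normal approximation = 2*(1 - Phi(|z|)) = 0.403986.
Step 6: alpha = 0.1. fail to reject H0.

R = 6, z = -0.8345, p = 0.403986, fail to reject H0.


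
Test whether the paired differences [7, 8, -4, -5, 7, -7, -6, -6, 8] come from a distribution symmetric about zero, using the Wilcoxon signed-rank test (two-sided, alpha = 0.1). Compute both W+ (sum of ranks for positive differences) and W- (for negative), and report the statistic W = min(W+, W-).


Step 1: Drop any zero differences (none here) and take |d_i|.
|d| = [7, 8, 4, 5, 7, 7, 6, 6, 8]
Step 2: Midrank |d_i| (ties get averaged ranks).
ranks: |7|->6, |8|->8.5, |4|->1, |5|->2, |7|->6, |7|->6, |6|->3.5, |6|->3.5, |8|->8.5
Step 3: Attach original signs; sum ranks with positive sign and with negative sign.
W+ = 6 + 8.5 + 6 + 8.5 = 29
W- = 1 + 2 + 6 + 3.5 + 3.5 = 16
(Check: W+ + W- = 45 should equal n(n+1)/2 = 45.)
Step 4: Test statistic W = min(W+, W-) = 16.
Step 5: Ties in |d|, so use the tie-corrected normal approximation.
        E[W] = n(n+1)/4 = 9*10/4 = 22.5.
        Tie groups: |d|=6 (t=2), |d|=7 (t=3), |d|=8 (t=2); sum(t^3 - t) = 36.
        Var[W] = n(n+1)(2n+1)/24 - sum(t^3-t)/48 = 1710/24 - 36/48 = 70.5.
        z = (W - E[W]) / sqrt(Var[W]) = (16 - 22.5) / 8.3964 = -0.7741.
        Two-sided p = 2*Phi(z) = 0.438849.
Step 6: alpha = 0.1. fail to reject H0.

W+ = 29, W- = 16, W = min = 16, p = 0.438849, fail to reject H0.


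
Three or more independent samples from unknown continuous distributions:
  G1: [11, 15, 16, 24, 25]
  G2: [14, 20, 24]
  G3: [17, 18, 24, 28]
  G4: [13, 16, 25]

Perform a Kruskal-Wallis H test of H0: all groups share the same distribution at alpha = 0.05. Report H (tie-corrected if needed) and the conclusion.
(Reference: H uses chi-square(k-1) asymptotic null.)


Step 1: Combine all N = 15 observations and assign midranks.
sorted (value, group, rank): (11,G1,1), (13,G4,2), (14,G2,3), (15,G1,4), (16,G1,5.5), (16,G4,5.5), (17,G3,7), (18,G3,8), (20,G2,9), (24,G1,11), (24,G2,11), (24,G3,11), (25,G1,13.5), (25,G4,13.5), (28,G3,15)
Step 2: Sum ranks within each group.
R_1 = 35 (n_1 = 5)
R_2 = 23 (n_2 = 3)
R_3 = 41 (n_3 = 4)
R_4 = 21 (n_4 = 3)
Step 3: H = 12/(N(N+1)) * sum(R_i^2/n_i) - 3(N+1)
     = 12/(15*16) * (35^2/5 + 23^2/3 + 41^2/4 + 21^2/3) - 3*16
     = 0.050000 * 988.583 - 48
     = 1.429167.
Step 4: Ties present; correction factor C = 1 - 36/(15^3 - 15) = 0.989286. Corrected H = 1.429167 / 0.989286 = 1.444645.
Step 5: Under H0, H ~ chi^2(3); p-value = 0.695104.
Step 6: alpha = 0.05. fail to reject H0.

H = 1.4446, df = 3, p = 0.695104, fail to reject H0.


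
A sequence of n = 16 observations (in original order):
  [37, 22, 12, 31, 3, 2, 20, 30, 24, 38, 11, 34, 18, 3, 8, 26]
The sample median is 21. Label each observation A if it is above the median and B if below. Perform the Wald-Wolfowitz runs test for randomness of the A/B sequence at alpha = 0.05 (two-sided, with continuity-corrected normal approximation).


Step 1: Compute median = 21; label A = above, B = below.
Labels in order: AABABBBAAABABBBA  (n_A = 8, n_B = 8)
Step 2: Count runs R = 9.
Step 3: Under H0 (random ordering), E[R] = 2*n_A*n_B/(n_A+n_B) + 1 = 2*8*8/16 + 1 = 9.0000.
        Var[R] = 2*n_A*n_B*(2*n_A*n_B - n_A - n_B) / ((n_A+n_B)^2 * (n_A+n_B-1)) = 14336/3840 = 3.7333.
        SD[R] = 1.9322.
Step 4: R = E[R], so z = 0 with no continuity correction.
Step 5: Two-sided p-value via normal approximation = 2*(1 - Phi(|z|)) = 1.000000.
Step 6: alpha = 0.05. fail to reject H0.

R = 9, z = 0.0000, p = 1.000000, fail to reject H0.


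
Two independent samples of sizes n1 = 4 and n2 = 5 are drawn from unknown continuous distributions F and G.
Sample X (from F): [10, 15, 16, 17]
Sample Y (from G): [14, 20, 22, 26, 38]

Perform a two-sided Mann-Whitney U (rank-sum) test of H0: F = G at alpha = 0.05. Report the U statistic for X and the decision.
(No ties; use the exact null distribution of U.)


Step 1: Combine and sort all 9 observations; assign midranks.
sorted (value, group): (10,X), (14,Y), (15,X), (16,X), (17,X), (20,Y), (22,Y), (26,Y), (38,Y)
ranks: 10->1, 14->2, 15->3, 16->4, 17->5, 20->6, 22->7, 26->8, 38->9
Step 2: Rank sum for X: R1 = 1 + 3 + 4 + 5 = 13.
Step 3: U_X = R1 - n1(n1+1)/2 = 13 - 4*5/2 = 13 - 10 = 3.
       U_Y = n1*n2 - U_X = 20 - 3 = 17.
Step 4: No ties, so the exact null distribution of U (based on enumerating the C(9,4) = 126 equally likely rank assignments) gives the two-sided p-value.
Step 5: p-value = 0.111111; compare to alpha = 0.05. fail to reject H0.

U_X = 3, p = 0.111111, fail to reject H0 at alpha = 0.05.


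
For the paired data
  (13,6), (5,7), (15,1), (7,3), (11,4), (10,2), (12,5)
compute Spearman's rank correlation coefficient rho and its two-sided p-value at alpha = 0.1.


Step 1: Rank x and y separately (midranks; no ties here).
rank(x): 13->6, 5->1, 15->7, 7->2, 11->4, 10->3, 12->5
rank(y): 6->6, 7->7, 1->1, 3->3, 4->4, 2->2, 5->5
Step 2: d_i = R_x(i) - R_y(i); compute d_i^2.
  (6-6)^2=0, (1-7)^2=36, (7-1)^2=36, (2-3)^2=1, (4-4)^2=0, (3-2)^2=1, (5-5)^2=0
sum(d^2) = 74.
Step 3: rho = 1 - 6*74 / (7*(7^2 - 1)) = 1 - 444/336 = -0.321429.
Step 4: Under H0, t = rho * sqrt((n-2)/(1-rho^2)) = -0.7590 ~ t(5).
Step 5: Two-sided p-value from the t-distribution with 5 df = 0.482072.
Step 6: alpha = 0.1. fail to reject H0.

rho = -0.3214, p = 0.482072, fail to reject H0 at alpha = 0.1.


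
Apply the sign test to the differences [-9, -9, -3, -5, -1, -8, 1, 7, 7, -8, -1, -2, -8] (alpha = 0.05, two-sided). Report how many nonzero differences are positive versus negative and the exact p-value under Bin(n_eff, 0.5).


Step 1: Discard zero differences. Original n = 13; n_eff = number of nonzero differences = 13.
Nonzero differences (with sign): -9, -9, -3, -5, -1, -8, +1, +7, +7, -8, -1, -2, -8
Step 2: Count signs: positive = 3, negative = 10.
Step 3: Under H0: P(positive) = 0.5, so the number of positives S ~ Bin(13, 0.5).
Step 4: Two-sided exact p-value = sum of Bin(13,0.5) probabilities at or below the observed probability = 0.092285.
Step 5: alpha = 0.05. fail to reject H0.

n_eff = 13, pos = 3, neg = 10, p = 0.092285, fail to reject H0.


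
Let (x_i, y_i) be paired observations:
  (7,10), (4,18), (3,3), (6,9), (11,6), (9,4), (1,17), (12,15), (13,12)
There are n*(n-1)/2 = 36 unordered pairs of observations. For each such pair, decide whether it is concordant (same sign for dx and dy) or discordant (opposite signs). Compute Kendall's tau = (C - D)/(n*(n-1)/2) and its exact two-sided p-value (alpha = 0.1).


Step 1: Enumerate the 36 unordered pairs (i,j) with i<j and classify each by sign(x_j-x_i) * sign(y_j-y_i).
  (1,2):dx=-3,dy=+8->D; (1,3):dx=-4,dy=-7->C; (1,4):dx=-1,dy=-1->C; (1,5):dx=+4,dy=-4->D
  (1,6):dx=+2,dy=-6->D; (1,7):dx=-6,dy=+7->D; (1,8):dx=+5,dy=+5->C; (1,9):dx=+6,dy=+2->C
  (2,3):dx=-1,dy=-15->C; (2,4):dx=+2,dy=-9->D; (2,5):dx=+7,dy=-12->D; (2,6):dx=+5,dy=-14->D
  (2,7):dx=-3,dy=-1->C; (2,8):dx=+8,dy=-3->D; (2,9):dx=+9,dy=-6->D; (3,4):dx=+3,dy=+6->C
  (3,5):dx=+8,dy=+3->C; (3,6):dx=+6,dy=+1->C; (3,7):dx=-2,dy=+14->D; (3,8):dx=+9,dy=+12->C
  (3,9):dx=+10,dy=+9->C; (4,5):dx=+5,dy=-3->D; (4,6):dx=+3,dy=-5->D; (4,7):dx=-5,dy=+8->D
  (4,8):dx=+6,dy=+6->C; (4,9):dx=+7,dy=+3->C; (5,6):dx=-2,dy=-2->C; (5,7):dx=-10,dy=+11->D
  (5,8):dx=+1,dy=+9->C; (5,9):dx=+2,dy=+6->C; (6,7):dx=-8,dy=+13->D; (6,8):dx=+3,dy=+11->C
  (6,9):dx=+4,dy=+8->C; (7,8):dx=+11,dy=-2->D; (7,9):dx=+12,dy=-5->D; (8,9):dx=+1,dy=-3->D
Step 2: C = 18, D = 18, total pairs = 36.
Step 3: tau = (C - D)/(n(n-1)/2) = (18 - 18)/36 = 0.000000.
Step 4: Exact two-sided p-value (enumerate n! = 362880 permutations of y under H0): p = 1.000000.
Step 5: alpha = 0.1. fail to reject H0.

tau_b = 0.0000 (C=18, D=18), p = 1.000000, fail to reject H0.


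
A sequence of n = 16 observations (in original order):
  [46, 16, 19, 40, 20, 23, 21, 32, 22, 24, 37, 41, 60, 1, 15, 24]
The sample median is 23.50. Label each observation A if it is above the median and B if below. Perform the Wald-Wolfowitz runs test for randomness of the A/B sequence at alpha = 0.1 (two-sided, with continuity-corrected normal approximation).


Step 1: Compute median = 23.50; label A = above, B = below.
Labels in order: ABBABBBABAAAABBA  (n_A = 8, n_B = 8)
Step 2: Count runs R = 9.
Step 3: Under H0 (random ordering), E[R] = 2*n_A*n_B/(n_A+n_B) + 1 = 2*8*8/16 + 1 = 9.0000.
        Var[R] = 2*n_A*n_B*(2*n_A*n_B - n_A - n_B) / ((n_A+n_B)^2 * (n_A+n_B-1)) = 14336/3840 = 3.7333.
        SD[R] = 1.9322.
Step 4: R = E[R], so z = 0 with no continuity correction.
Step 5: Two-sided p-value via normal approximation = 2*(1 - Phi(|z|)) = 1.000000.
Step 6: alpha = 0.1. fail to reject H0.

R = 9, z = 0.0000, p = 1.000000, fail to reject H0.


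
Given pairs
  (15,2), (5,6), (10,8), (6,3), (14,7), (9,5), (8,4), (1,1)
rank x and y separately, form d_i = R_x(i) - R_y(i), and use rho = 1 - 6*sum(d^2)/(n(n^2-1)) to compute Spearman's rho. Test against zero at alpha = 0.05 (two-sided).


Step 1: Rank x and y separately (midranks; no ties here).
rank(x): 15->8, 5->2, 10->6, 6->3, 14->7, 9->5, 8->4, 1->1
rank(y): 2->2, 6->6, 8->8, 3->3, 7->7, 5->5, 4->4, 1->1
Step 2: d_i = R_x(i) - R_y(i); compute d_i^2.
  (8-2)^2=36, (2-6)^2=16, (6-8)^2=4, (3-3)^2=0, (7-7)^2=0, (5-5)^2=0, (4-4)^2=0, (1-1)^2=0
sum(d^2) = 56.
Step 3: rho = 1 - 6*56 / (8*(8^2 - 1)) = 1 - 336/504 = 0.333333.
Step 4: Under H0, t = rho * sqrt((n-2)/(1-rho^2)) = 0.8660 ~ t(6).
Step 5: Two-sided p-value from the t-distribution with 6 df = 0.419753.
Step 6: alpha = 0.05. fail to reject H0.

rho = 0.3333, p = 0.419753, fail to reject H0 at alpha = 0.05.


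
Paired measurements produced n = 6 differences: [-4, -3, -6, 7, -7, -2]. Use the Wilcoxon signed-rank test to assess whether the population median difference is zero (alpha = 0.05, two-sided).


Step 1: Drop any zero differences (none here) and take |d_i|.
|d| = [4, 3, 6, 7, 7, 2]
Step 2: Midrank |d_i| (ties get averaged ranks).
ranks: |4|->3, |3|->2, |6|->4, |7|->5.5, |7|->5.5, |2|->1
Step 3: Attach original signs; sum ranks with positive sign and with negative sign.
W+ = 5.5 = 5.5
W- = 3 + 2 + 4 + 5.5 + 1 = 15.5
(Check: W+ + W- = 21 should equal n(n+1)/2 = 21.)
Step 4: Test statistic W = min(W+, W-) = 5.5.
Step 5: Ties in |d|, so use the tie-corrected normal approximation.
        E[W] = n(n+1)/4 = 6*7/4 = 10.5.
        Tie groups: |d|=7 (t=2); sum(t^3 - t) = 6.
        Var[W] = n(n+1)(2n+1)/24 - sum(t^3-t)/48 = 546/24 - 6/48 = 22.625.
        z = (W - E[W]) / sqrt(Var[W]) = (5.5 - 10.5) / 4.7566 = -1.0512.
        Two-sided p = 2*Phi(z) = 0.293177.
Step 6: alpha = 0.05. fail to reject H0.

W+ = 5.5, W- = 15.5, W = min = 5.5, p = 0.293177, fail to reject H0.


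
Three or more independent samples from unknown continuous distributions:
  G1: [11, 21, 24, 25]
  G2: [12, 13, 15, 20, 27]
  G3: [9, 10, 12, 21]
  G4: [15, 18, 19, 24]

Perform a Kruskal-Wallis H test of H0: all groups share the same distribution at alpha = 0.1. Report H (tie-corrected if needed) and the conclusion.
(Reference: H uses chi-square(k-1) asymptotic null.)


Step 1: Combine all N = 17 observations and assign midranks.
sorted (value, group, rank): (9,G3,1), (10,G3,2), (11,G1,3), (12,G2,4.5), (12,G3,4.5), (13,G2,6), (15,G2,7.5), (15,G4,7.5), (18,G4,9), (19,G4,10), (20,G2,11), (21,G1,12.5), (21,G3,12.5), (24,G1,14.5), (24,G4,14.5), (25,G1,16), (27,G2,17)
Step 2: Sum ranks within each group.
R_1 = 46 (n_1 = 4)
R_2 = 46 (n_2 = 5)
R_3 = 20 (n_3 = 4)
R_4 = 41 (n_4 = 4)
Step 3: H = 12/(N(N+1)) * sum(R_i^2/n_i) - 3(N+1)
     = 12/(17*18) * (46^2/4 + 46^2/5 + 20^2/4 + 41^2/4) - 3*18
     = 0.039216 * 1472.45 - 54
     = 3.743137.
Step 4: Ties present; correction factor C = 1 - 24/(17^3 - 17) = 0.995098. Corrected H = 3.743137 / 0.995098 = 3.761576.
Step 5: Under H0, H ~ chi^2(3); p-value = 0.288387.
Step 6: alpha = 0.1. fail to reject H0.

H = 3.7616, df = 3, p = 0.288387, fail to reject H0.


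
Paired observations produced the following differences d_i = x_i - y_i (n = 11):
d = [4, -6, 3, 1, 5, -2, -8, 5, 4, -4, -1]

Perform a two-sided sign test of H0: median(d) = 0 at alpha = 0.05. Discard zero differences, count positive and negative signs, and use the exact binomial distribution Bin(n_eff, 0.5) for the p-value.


Step 1: Discard zero differences. Original n = 11; n_eff = number of nonzero differences = 11.
Nonzero differences (with sign): +4, -6, +3, +1, +5, -2, -8, +5, +4, -4, -1
Step 2: Count signs: positive = 6, negative = 5.
Step 3: Under H0: P(positive) = 0.5, so the number of positives S ~ Bin(11, 0.5).
Step 4: Two-sided exact p-value = sum of Bin(11,0.5) probabilities at or below the observed probability = 1.000000.
Step 5: alpha = 0.05. fail to reject H0.

n_eff = 11, pos = 6, neg = 5, p = 1.000000, fail to reject H0.


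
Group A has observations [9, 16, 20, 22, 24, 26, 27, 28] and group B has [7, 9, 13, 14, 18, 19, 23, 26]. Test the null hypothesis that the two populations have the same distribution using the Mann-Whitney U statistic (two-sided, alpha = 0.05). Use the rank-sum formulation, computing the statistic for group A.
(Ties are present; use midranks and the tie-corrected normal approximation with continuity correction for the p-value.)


Step 1: Combine and sort all 16 observations; assign midranks.
sorted (value, group): (7,Y), (9,X), (9,Y), (13,Y), (14,Y), (16,X), (18,Y), (19,Y), (20,X), (22,X), (23,Y), (24,X), (26,X), (26,Y), (27,X), (28,X)
ranks: 7->1, 9->2.5, 9->2.5, 13->4, 14->5, 16->6, 18->7, 19->8, 20->9, 22->10, 23->11, 24->12, 26->13.5, 26->13.5, 27->15, 28->16
Step 2: Rank sum for X: R1 = 2.5 + 6 + 9 + 10 + 12 + 13.5 + 15 + 16 = 84.
Step 3: U_X = R1 - n1(n1+1)/2 = 84 - 8*9/2 = 84 - 36 = 48.
       U_Y = n1*n2 - U_X = 64 - 48 = 16.
Step 4: Ties are present, so use the tie-corrected normal approximation (with continuity correction) for the p-value.
Step 5: p-value = 0.103054; compare to alpha = 0.05. fail to reject H0.

U_X = 48, p = 0.103054, fail to reject H0 at alpha = 0.05.


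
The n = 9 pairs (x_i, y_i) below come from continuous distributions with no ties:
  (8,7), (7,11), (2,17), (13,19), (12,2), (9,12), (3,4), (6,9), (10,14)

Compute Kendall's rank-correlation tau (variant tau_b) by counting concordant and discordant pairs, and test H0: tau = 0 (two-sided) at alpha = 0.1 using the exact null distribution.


Step 1: Enumerate the 36 unordered pairs (i,j) with i<j and classify each by sign(x_j-x_i) * sign(y_j-y_i).
  (1,2):dx=-1,dy=+4->D; (1,3):dx=-6,dy=+10->D; (1,4):dx=+5,dy=+12->C; (1,5):dx=+4,dy=-5->D
  (1,6):dx=+1,dy=+5->C; (1,7):dx=-5,dy=-3->C; (1,8):dx=-2,dy=+2->D; (1,9):dx=+2,dy=+7->C
  (2,3):dx=-5,dy=+6->D; (2,4):dx=+6,dy=+8->C; (2,5):dx=+5,dy=-9->D; (2,6):dx=+2,dy=+1->C
  (2,7):dx=-4,dy=-7->C; (2,8):dx=-1,dy=-2->C; (2,9):dx=+3,dy=+3->C; (3,4):dx=+11,dy=+2->C
  (3,5):dx=+10,dy=-15->D; (3,6):dx=+7,dy=-5->D; (3,7):dx=+1,dy=-13->D; (3,8):dx=+4,dy=-8->D
  (3,9):dx=+8,dy=-3->D; (4,5):dx=-1,dy=-17->C; (4,6):dx=-4,dy=-7->C; (4,7):dx=-10,dy=-15->C
  (4,8):dx=-7,dy=-10->C; (4,9):dx=-3,dy=-5->C; (5,6):dx=-3,dy=+10->D; (5,7):dx=-9,dy=+2->D
  (5,8):dx=-6,dy=+7->D; (5,9):dx=-2,dy=+12->D; (6,7):dx=-6,dy=-8->C; (6,8):dx=-3,dy=-3->C
  (6,9):dx=+1,dy=+2->C; (7,8):dx=+3,dy=+5->C; (7,9):dx=+7,dy=+10->C; (8,9):dx=+4,dy=+5->C
Step 2: C = 21, D = 15, total pairs = 36.
Step 3: tau = (C - D)/(n(n-1)/2) = (21 - 15)/36 = 0.166667.
Step 4: Exact two-sided p-value (enumerate n! = 362880 permutations of y under H0): p = 0.612202.
Step 5: alpha = 0.1. fail to reject H0.

tau_b = 0.1667 (C=21, D=15), p = 0.612202, fail to reject H0.


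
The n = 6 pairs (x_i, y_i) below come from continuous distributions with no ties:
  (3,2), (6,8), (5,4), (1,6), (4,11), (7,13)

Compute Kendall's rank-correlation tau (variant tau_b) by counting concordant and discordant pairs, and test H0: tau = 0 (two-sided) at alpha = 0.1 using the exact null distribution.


Step 1: Enumerate the 15 unordered pairs (i,j) with i<j and classify each by sign(x_j-x_i) * sign(y_j-y_i).
  (1,2):dx=+3,dy=+6->C; (1,3):dx=+2,dy=+2->C; (1,4):dx=-2,dy=+4->D; (1,5):dx=+1,dy=+9->C
  (1,6):dx=+4,dy=+11->C; (2,3):dx=-1,dy=-4->C; (2,4):dx=-5,dy=-2->C; (2,5):dx=-2,dy=+3->D
  (2,6):dx=+1,dy=+5->C; (3,4):dx=-4,dy=+2->D; (3,5):dx=-1,dy=+7->D; (3,6):dx=+2,dy=+9->C
  (4,5):dx=+3,dy=+5->C; (4,6):dx=+6,dy=+7->C; (5,6):dx=+3,dy=+2->C
Step 2: C = 11, D = 4, total pairs = 15.
Step 3: tau = (C - D)/(n(n-1)/2) = (11 - 4)/15 = 0.466667.
Step 4: Exact two-sided p-value (enumerate n! = 720 permutations of y under H0): p = 0.272222.
Step 5: alpha = 0.1. fail to reject H0.

tau_b = 0.4667 (C=11, D=4), p = 0.272222, fail to reject H0.


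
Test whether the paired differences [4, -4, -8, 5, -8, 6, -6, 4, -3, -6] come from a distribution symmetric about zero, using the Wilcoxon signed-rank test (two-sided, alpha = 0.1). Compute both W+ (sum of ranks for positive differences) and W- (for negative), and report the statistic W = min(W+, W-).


Step 1: Drop any zero differences (none here) and take |d_i|.
|d| = [4, 4, 8, 5, 8, 6, 6, 4, 3, 6]
Step 2: Midrank |d_i| (ties get averaged ranks).
ranks: |4|->3, |4|->3, |8|->9.5, |5|->5, |8|->9.5, |6|->7, |6|->7, |4|->3, |3|->1, |6|->7
Step 3: Attach original signs; sum ranks with positive sign and with negative sign.
W+ = 3 + 5 + 7 + 3 = 18
W- = 3 + 9.5 + 9.5 + 7 + 1 + 7 = 37
(Check: W+ + W- = 55 should equal n(n+1)/2 = 55.)
Step 4: Test statistic W = min(W+, W-) = 18.
Step 5: Ties in |d|, so use the tie-corrected normal approximation.
        E[W] = n(n+1)/4 = 10*11/4 = 27.5.
        Tie groups: |d|=4 (t=3), |d|=6 (t=3), |d|=8 (t=2); sum(t^3 - t) = 54.
        Var[W] = n(n+1)(2n+1)/24 - sum(t^3-t)/48 = 2310/24 - 54/48 = 95.125.
        z = (W - E[W]) / sqrt(Var[W]) = (18 - 27.5) / 9.7532 = -0.9740.
        Two-sided p = 2*Phi(z) = 0.330037.
Step 6: alpha = 0.1. fail to reject H0.

W+ = 18, W- = 37, W = min = 18, p = 0.330037, fail to reject H0.


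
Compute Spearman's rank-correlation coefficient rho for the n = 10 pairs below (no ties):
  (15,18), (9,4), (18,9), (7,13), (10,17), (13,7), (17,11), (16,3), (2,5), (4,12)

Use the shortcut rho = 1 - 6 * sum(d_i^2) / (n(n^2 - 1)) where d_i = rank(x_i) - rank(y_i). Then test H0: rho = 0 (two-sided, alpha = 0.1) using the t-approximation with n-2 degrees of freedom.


Step 1: Rank x and y separately (midranks; no ties here).
rank(x): 15->7, 9->4, 18->10, 7->3, 10->5, 13->6, 17->9, 16->8, 2->1, 4->2
rank(y): 18->10, 4->2, 9->5, 13->8, 17->9, 7->4, 11->6, 3->1, 5->3, 12->7
Step 2: d_i = R_x(i) - R_y(i); compute d_i^2.
  (7-10)^2=9, (4-2)^2=4, (10-5)^2=25, (3-8)^2=25, (5-9)^2=16, (6-4)^2=4, (9-6)^2=9, (8-1)^2=49, (1-3)^2=4, (2-7)^2=25
sum(d^2) = 170.
Step 3: rho = 1 - 6*170 / (10*(10^2 - 1)) = 1 - 1020/990 = -0.030303.
Step 4: Under H0, t = rho * sqrt((n-2)/(1-rho^2)) = -0.0857 ~ t(8).
Step 5: Two-sided p-value from the t-distribution with 8 df = 0.933773.
Step 6: alpha = 0.1. fail to reject H0.

rho = -0.0303, p = 0.933773, fail to reject H0 at alpha = 0.1.


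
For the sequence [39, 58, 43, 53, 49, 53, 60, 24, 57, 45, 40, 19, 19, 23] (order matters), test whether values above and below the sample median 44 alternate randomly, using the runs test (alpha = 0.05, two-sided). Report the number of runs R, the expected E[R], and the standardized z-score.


Step 1: Compute median = 44; label A = above, B = below.
Labels in order: BABAAAABAABBBB  (n_A = 7, n_B = 7)
Step 2: Count runs R = 7.
Step 3: Under H0 (random ordering), E[R] = 2*n_A*n_B/(n_A+n_B) + 1 = 2*7*7/14 + 1 = 8.0000.
        Var[R] = 2*n_A*n_B*(2*n_A*n_B - n_A - n_B) / ((n_A+n_B)^2 * (n_A+n_B-1)) = 8232/2548 = 3.2308.
        SD[R] = 1.7974.
Step 4: Continuity-corrected z = (R + 0.5 - E[R]) / SD[R] = (7 + 0.5 - 8.0000) / 1.7974 = -0.2782.
Step 5: Two-sided p-value via normal approximation = 2*(1 - Phi(|z|)) = 0.780879.
Step 6: alpha = 0.05. fail to reject H0.

R = 7, z = -0.2782, p = 0.780879, fail to reject H0.
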